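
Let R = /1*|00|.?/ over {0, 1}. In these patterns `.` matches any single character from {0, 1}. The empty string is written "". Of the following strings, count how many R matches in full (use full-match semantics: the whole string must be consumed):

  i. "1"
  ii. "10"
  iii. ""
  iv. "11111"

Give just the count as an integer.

i → match
ii → no match
iii → match
iv → match
Total matched: 3

3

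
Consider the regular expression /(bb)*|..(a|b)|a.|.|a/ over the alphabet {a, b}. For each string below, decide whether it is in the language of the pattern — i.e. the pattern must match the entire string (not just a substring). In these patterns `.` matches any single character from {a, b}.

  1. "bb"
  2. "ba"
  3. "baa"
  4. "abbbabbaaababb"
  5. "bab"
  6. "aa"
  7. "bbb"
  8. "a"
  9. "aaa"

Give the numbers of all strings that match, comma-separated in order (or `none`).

1 → match
2 → no match
3 → match
4 → no match
5 → match
6 → match
7 → match
8 → match
9 → match

1, 3, 5, 6, 7, 8, 9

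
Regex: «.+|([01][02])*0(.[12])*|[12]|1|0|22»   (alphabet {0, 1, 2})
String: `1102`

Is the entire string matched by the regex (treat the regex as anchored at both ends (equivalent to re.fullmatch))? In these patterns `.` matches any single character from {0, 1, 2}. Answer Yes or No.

Yes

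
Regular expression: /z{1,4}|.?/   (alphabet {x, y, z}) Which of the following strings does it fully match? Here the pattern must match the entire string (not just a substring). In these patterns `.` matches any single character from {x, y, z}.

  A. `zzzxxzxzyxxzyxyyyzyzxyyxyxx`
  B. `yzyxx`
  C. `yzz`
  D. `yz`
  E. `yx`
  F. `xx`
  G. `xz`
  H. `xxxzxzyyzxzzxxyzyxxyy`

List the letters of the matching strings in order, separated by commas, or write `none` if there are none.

A → no match
B. `yzyxx` → no match
C. `yzz` → no match
D. `yz` → no match
E. `yx` → no match
F. `xx` → no match
G. `xz` → no match
H → no match

none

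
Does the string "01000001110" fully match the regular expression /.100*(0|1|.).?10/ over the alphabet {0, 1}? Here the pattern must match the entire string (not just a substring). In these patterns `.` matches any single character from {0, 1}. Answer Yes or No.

Yes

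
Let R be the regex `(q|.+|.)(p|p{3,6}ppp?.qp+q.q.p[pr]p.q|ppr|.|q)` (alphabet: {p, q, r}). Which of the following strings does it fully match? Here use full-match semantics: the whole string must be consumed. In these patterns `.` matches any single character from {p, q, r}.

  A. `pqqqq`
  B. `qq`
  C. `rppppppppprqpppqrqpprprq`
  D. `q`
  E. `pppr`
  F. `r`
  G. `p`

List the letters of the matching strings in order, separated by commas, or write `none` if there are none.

A. `pqqqq` → match
B. `qq` → match
C → match
D. `q` → no match
E. `pppr` → match
F. `r` → no match
G. `p` → no match

A, B, C, E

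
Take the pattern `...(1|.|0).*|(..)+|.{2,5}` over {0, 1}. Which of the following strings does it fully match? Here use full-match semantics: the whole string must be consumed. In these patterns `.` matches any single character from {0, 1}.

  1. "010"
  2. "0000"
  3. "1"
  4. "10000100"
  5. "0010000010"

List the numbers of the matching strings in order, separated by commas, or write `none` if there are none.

1 → match
2 → match
3 → no match
4 → match
5 → match

1, 2, 4, 5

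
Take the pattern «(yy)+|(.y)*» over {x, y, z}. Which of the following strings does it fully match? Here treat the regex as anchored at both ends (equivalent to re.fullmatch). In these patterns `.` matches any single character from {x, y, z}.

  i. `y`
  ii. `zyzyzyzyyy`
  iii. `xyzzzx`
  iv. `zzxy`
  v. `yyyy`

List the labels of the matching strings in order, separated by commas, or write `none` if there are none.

i → no match
ii → match
iii → no match
iv → no match
v → match

ii, v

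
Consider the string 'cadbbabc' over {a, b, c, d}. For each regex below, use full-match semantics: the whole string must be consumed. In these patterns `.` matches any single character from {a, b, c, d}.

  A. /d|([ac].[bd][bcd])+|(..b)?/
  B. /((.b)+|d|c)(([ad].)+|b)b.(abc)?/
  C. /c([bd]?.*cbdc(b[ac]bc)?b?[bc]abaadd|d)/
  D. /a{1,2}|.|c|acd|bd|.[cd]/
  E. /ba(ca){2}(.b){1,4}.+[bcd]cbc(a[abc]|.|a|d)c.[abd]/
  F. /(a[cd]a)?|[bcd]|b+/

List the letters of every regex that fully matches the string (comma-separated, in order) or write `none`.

B

A → no match
B → match
C → no match
D → no match
E → no match — must start with 'baca'
F → no match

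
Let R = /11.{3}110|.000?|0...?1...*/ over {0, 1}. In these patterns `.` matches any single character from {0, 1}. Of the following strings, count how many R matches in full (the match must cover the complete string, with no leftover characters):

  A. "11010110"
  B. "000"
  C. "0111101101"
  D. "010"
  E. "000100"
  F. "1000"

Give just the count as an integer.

5

A → match
B → match
C → match
D → no match
E → match
F → match
Total matched: 5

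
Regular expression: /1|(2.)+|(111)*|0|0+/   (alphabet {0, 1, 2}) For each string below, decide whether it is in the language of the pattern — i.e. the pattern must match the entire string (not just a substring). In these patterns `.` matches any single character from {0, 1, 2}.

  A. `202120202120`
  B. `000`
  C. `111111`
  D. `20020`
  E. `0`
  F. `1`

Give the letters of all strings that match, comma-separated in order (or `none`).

A, B, C, E, F

A. `202120202120` → match
B. `000` → match
C. `111111` → match
D. `20020` → no match
E. `0` → match
F. `1` → match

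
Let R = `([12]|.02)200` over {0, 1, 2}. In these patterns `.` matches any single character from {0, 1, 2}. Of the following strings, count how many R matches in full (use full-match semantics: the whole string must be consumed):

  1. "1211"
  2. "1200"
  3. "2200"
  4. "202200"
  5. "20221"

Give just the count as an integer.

3

1. "1211" → no match — must end with "200"
2. "1200" → match
3. "2200" → match
4. "202200" → match
5. "20221" → no match — must end with "200"
Total matched: 3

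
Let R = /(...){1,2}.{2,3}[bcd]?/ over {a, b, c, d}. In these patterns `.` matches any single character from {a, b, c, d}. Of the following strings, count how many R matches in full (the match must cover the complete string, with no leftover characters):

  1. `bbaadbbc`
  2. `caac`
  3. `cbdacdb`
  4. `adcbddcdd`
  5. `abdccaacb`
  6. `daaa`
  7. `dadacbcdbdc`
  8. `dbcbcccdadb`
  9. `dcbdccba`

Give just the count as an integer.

1 → match
2 → no match
3 → match
4 → match
5 → match
6 → no match
7 → no match
8 → no match
9 → match
Total matched: 5

5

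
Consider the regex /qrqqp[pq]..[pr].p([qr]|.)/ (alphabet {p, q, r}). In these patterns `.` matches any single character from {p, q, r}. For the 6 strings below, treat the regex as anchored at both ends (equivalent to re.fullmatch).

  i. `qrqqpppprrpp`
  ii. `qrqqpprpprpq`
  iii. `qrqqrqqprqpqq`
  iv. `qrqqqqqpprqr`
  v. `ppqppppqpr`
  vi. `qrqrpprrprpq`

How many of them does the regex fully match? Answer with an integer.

2

i. `qrqqpppprrpp` → match
ii. `qrqqpprpprpq` → match
iii → no match — must start with `qrqqp`
iv. `qrqqqqqpprqr` → no match — must start with `qrqqp`
v. `ppqppppqpr` → no match — must start with `qrqqp`
vi. `qrqrpprrprpq` → no match — must start with `qrqqp`
Total matched: 2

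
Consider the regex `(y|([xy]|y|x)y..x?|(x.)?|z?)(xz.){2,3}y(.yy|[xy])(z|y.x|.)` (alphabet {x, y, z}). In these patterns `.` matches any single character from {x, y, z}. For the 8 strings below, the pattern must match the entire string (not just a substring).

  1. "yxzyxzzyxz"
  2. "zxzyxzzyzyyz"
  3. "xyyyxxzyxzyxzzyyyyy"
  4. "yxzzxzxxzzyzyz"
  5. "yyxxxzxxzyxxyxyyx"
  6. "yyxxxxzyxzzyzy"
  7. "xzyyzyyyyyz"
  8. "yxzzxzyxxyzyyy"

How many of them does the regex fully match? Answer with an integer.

3

1 → match
2 → match
3 → match
4 → no match
5 → no match
6 → no match
7 → no match
8 → no match
Total matched: 3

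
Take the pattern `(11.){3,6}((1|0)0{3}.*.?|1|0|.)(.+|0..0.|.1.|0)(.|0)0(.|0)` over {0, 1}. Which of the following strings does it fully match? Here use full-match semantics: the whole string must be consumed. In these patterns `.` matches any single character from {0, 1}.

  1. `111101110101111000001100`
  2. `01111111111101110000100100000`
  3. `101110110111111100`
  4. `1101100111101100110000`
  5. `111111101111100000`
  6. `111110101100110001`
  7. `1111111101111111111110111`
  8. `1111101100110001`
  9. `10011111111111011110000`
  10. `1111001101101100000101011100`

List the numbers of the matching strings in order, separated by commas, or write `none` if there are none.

8

1 → no match
2 → no match — must start with `11`
3 → no match — must start with `11`
4 → no match
5 → no match
6 → no match
7 → no match
8 → match
9 → no match — must start with `11`
10 → no match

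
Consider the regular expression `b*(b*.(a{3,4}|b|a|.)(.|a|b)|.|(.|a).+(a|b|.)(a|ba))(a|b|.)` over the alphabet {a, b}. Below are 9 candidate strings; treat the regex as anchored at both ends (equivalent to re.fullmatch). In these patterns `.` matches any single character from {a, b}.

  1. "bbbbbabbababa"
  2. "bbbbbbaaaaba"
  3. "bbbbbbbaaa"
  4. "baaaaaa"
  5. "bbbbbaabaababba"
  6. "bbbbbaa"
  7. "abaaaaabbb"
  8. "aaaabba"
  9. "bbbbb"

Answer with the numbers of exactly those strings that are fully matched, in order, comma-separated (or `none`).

1 → no match
2 → match
3 → match
4 → match
5 → no match
6 → match
7 → no match
8 → no match
9 → match

2, 3, 4, 6, 9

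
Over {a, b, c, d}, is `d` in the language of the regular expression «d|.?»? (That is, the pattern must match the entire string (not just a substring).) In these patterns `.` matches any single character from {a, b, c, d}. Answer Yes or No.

Yes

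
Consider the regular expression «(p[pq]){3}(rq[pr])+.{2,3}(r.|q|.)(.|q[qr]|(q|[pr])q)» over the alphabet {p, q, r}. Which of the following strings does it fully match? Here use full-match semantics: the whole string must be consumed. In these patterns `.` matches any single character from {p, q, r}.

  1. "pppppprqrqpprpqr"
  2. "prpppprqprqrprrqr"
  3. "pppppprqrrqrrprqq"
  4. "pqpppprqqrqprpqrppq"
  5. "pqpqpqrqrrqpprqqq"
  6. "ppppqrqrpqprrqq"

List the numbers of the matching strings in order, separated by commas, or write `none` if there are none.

1 → match
2 → no match
3 → match
4 → no match
5 → match
6 → no match

1, 3, 5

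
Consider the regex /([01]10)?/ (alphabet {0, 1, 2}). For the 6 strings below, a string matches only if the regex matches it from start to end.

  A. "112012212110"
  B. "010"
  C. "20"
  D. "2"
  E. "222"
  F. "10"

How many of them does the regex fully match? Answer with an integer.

A → no match
B → match
C → no match
D → no match
E → no match
F → no match
Total matched: 1

1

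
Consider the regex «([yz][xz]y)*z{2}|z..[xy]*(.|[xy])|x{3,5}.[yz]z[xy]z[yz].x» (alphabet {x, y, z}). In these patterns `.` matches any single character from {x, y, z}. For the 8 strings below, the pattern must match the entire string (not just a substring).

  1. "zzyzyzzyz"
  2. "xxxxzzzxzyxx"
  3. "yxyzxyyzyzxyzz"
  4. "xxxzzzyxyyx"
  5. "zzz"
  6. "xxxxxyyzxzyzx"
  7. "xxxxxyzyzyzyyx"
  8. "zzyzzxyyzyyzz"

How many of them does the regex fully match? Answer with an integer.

3

1 → no match
2 → match
3 → match
4 → no match
5 → no match
6 → match
7 → no match
8 → no match
Total matched: 3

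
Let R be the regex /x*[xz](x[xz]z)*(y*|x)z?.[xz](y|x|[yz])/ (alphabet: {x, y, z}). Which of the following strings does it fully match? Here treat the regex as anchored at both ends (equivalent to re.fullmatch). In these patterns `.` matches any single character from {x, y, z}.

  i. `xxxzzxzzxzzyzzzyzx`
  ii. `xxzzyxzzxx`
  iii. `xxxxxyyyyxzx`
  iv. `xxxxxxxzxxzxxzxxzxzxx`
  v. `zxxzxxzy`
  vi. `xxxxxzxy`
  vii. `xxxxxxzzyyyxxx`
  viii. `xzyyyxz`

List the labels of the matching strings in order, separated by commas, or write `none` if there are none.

iii, iv, v, vi, vii, viii

i → no match
ii. `xxzzyxzzxx` → no match
iii. `xxxxxyyyyxzx` → match
iv → match
v. `zxxzxxzy` → match
vi. `xxxxxzxy` → match
vii → match
viii. `xzyyyxz` → match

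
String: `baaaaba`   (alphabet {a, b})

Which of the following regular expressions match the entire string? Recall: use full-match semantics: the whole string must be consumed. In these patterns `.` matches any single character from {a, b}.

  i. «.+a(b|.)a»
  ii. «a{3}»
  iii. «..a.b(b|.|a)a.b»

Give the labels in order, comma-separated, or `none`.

i

i → match
ii → no match — must start with `a`
iii → no match — must end with `b`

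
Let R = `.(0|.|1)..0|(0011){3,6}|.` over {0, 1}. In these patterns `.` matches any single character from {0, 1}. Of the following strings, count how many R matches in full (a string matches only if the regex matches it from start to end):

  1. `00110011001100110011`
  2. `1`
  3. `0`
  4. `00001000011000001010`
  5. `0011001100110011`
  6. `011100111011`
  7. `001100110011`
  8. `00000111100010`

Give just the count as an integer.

1 → match
2 → match
3 → match
4 → no match
5 → match
6 → no match
7 → match
8 → no match
Total matched: 5

5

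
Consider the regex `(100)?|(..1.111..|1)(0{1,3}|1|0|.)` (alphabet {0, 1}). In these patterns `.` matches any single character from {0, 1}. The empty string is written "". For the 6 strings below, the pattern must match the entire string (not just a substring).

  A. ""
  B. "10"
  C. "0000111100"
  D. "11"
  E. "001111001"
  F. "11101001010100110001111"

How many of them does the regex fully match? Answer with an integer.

A → match
B → match
C → no match
D → match
E → no match
F → no match
Total matched: 3

3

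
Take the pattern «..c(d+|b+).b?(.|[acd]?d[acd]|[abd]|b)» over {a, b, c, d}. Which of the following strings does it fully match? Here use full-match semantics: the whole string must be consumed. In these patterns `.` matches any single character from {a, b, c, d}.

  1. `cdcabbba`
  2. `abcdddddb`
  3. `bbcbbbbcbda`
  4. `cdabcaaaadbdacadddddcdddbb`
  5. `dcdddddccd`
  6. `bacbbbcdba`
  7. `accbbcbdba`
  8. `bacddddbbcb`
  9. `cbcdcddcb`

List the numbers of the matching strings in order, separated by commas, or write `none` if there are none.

2, 3

1. `cdcabbba` → no match
2. `abcdddddb` → match
3. `bbcbbbbcbda` → match
4 → no match
5. `dcdddddccd` → no match
6. `bacbbbcdba` → no match
7. `accbbcbdba` → no match
8. `bacddddbbcb` → no match
9. `cbcdcddcb` → no match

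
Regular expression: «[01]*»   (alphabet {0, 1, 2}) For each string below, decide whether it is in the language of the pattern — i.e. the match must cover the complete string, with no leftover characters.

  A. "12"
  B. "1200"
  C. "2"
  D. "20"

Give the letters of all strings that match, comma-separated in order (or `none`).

A → no match
B → no match
C → no match
D → no match

none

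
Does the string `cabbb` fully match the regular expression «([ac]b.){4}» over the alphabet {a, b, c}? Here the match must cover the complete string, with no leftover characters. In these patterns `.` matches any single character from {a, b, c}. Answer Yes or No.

No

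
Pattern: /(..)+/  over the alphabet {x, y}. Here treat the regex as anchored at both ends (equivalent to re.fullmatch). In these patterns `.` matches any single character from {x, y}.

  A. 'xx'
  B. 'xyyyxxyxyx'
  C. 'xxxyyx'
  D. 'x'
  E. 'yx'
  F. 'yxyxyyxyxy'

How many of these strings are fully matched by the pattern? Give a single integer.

5

A → match
B → match
C → match
D → no match
E → match
F → match
Total matched: 5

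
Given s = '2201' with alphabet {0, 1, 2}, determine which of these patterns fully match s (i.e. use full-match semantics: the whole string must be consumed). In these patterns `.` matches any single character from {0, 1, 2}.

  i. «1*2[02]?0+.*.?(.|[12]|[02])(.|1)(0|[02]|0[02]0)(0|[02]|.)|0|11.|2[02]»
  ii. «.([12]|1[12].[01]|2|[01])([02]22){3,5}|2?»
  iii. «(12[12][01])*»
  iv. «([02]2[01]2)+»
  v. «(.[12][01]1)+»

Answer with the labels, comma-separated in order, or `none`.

v

i → no match
ii → no match
iii → no match
iv → no match — must end with '2'
v → match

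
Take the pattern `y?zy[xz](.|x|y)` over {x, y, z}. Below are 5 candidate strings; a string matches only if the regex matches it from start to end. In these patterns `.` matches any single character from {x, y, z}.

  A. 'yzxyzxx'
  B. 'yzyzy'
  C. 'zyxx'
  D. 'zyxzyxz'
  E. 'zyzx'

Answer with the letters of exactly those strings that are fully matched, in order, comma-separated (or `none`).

B, C, E

A. 'yzxyzxx' → no match
B. 'yzyzy' → match
C. 'zyxx' → match
D. 'zyxzyxz' → no match
E. 'zyzx' → match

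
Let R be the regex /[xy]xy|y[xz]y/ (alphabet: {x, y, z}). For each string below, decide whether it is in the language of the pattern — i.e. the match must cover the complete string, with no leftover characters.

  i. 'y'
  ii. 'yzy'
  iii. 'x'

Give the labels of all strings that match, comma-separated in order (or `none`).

ii

i. 'y' → no match
ii. 'yzy' → match
iii. 'x' → no match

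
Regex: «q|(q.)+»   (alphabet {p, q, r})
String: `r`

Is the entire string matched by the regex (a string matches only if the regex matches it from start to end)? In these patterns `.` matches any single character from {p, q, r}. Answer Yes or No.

Every match must start with `q`, but `r` does not.

No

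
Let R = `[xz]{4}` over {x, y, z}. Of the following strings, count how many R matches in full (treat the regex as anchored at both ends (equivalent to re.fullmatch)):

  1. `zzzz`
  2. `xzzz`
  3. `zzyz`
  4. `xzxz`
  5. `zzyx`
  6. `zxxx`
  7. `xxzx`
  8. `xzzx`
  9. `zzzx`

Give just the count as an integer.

7

1 → match
2 → match
3 → no match
4 → match
5 → no match
6 → match
7 → match
8 → match
9 → match
Total matched: 7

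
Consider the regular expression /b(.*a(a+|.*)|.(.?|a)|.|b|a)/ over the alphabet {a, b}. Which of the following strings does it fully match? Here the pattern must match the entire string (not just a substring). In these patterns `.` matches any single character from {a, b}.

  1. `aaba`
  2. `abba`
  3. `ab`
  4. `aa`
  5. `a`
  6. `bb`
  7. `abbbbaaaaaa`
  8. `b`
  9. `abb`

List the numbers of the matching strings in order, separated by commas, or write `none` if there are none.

1. `aaba` → no match — must start with `b`
2. `abba` → no match — must start with `b`
3. `ab` → no match — must start with `b`
4. `aa` → no match — must start with `b`
5. `a` → no match — must start with `b`
6. `bb` → match
7. `abbbbaaaaaa` → no match — must start with `b`
8. `b` → no match
9. `abb` → no match — must start with `b`

6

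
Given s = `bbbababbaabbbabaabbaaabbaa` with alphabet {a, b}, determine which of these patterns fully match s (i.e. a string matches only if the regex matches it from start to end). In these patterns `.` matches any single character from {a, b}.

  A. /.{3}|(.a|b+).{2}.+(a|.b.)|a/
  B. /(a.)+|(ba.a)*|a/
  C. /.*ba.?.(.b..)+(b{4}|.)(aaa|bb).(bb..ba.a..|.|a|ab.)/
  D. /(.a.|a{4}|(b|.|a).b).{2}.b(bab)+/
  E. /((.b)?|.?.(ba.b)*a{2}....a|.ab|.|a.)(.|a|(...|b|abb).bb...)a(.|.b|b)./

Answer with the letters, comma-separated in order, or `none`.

A → match
B → no match
C → match
D → no match — must end with `bab`
E → no match

A, C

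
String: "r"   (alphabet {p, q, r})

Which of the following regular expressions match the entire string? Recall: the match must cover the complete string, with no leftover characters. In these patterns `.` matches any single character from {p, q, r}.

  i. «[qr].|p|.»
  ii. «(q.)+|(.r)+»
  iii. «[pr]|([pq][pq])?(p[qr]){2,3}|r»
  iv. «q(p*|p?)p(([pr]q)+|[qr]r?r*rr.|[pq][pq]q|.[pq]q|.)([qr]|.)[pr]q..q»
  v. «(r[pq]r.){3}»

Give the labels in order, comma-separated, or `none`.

i → match
ii → no match
iii → match
iv → no match — must start with "q"
v → no match

i, iii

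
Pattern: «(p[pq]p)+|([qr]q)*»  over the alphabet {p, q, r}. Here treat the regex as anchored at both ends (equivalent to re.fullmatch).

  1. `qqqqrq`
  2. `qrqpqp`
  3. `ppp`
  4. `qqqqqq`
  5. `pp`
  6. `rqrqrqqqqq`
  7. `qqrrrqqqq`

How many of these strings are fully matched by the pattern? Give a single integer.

1 → match
2 → no match
3 → match
4 → match
5 → no match
6 → match
7 → no match
Total matched: 4

4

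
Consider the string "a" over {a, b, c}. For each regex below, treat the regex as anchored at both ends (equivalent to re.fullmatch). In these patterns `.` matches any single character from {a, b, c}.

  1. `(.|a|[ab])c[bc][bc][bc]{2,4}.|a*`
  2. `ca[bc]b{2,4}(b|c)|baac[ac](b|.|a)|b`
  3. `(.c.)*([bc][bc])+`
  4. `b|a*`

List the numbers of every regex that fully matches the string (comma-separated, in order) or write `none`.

1, 4

1 → match
2 → no match
3 → no match
4 → match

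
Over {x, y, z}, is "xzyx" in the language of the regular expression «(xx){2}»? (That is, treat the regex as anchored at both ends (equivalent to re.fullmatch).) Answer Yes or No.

Every match must start with "xx", but "xzyx" does not.

No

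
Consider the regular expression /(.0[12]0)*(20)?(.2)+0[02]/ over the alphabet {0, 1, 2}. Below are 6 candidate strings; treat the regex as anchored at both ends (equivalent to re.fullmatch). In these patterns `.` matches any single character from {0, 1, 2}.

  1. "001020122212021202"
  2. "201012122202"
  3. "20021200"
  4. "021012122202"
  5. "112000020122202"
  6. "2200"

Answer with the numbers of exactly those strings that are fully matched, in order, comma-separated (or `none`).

1 → match
2. "201012122202" → match
3. "20021200" → match
4. "021012122202" → no match
5 → no match
6. "2200" → match

1, 2, 3, 6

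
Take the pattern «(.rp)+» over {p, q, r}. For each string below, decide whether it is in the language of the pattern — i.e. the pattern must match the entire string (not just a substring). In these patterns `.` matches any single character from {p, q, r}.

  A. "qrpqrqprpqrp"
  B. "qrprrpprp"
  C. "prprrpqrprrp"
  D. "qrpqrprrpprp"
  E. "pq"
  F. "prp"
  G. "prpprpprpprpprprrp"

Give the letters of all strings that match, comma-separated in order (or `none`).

B, C, D, F, G

A → no match
B → match
C → match
D → match
E → no match — must end with "rp"
F → match
G → match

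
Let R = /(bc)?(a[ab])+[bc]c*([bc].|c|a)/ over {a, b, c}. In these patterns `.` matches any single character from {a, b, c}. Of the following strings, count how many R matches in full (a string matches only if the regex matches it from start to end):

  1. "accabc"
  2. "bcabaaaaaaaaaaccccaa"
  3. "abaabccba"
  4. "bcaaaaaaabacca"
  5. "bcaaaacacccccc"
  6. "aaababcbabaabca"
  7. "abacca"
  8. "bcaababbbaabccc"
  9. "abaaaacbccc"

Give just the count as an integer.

1 → no match
2 → no match
3 → match
4 → no match
5 → no match
6 → no match
7 → no match
8 → no match
9 → no match
Total matched: 1

1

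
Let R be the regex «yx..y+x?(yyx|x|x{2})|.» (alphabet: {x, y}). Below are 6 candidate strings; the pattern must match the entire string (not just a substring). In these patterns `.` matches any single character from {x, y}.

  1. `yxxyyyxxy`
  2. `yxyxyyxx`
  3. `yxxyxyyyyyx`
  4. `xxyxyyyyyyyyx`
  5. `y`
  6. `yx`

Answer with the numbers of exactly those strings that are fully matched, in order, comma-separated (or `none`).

1 → no match
2 → match
3 → no match
4 → no match
5 → match
6 → no match

2, 5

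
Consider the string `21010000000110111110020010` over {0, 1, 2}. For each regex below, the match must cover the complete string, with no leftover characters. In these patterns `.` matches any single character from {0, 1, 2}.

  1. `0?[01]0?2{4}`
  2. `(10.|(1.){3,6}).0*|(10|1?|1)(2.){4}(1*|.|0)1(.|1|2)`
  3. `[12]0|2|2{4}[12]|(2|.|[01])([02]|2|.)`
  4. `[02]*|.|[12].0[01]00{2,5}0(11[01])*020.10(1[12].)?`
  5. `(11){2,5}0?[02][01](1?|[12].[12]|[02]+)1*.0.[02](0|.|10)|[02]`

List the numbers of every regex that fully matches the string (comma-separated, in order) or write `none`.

4

1 → no match — must end with `2`
2 → no match
3 → no match
4 → match
5 → no match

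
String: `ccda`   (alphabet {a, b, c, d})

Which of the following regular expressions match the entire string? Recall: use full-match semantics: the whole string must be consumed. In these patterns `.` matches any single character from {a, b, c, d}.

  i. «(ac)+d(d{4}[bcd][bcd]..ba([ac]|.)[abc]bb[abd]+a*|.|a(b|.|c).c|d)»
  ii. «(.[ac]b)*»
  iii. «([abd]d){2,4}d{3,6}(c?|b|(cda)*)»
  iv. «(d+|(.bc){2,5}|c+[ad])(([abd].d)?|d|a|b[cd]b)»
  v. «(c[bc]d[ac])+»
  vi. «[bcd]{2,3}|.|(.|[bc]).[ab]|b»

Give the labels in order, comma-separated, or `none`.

iv, v

i → no match — must start with `ac`
ii → no match
iii → no match
iv → match
v → match
vi → no match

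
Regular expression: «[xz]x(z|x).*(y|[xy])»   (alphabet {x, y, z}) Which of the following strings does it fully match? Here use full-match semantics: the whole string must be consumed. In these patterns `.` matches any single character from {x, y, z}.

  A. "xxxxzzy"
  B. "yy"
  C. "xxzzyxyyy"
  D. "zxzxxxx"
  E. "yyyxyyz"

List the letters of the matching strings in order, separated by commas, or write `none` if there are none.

A, C, D

A → match
B → no match
C → match
D → match
E → no match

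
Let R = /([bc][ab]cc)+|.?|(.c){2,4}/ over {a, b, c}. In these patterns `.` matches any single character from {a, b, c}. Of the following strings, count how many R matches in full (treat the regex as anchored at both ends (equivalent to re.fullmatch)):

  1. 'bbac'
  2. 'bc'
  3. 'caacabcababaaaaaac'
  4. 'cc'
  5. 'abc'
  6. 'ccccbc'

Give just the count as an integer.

1

1 → no match
2 → no match
3 → no match
4 → no match
5 → no match
6 → match
Total matched: 1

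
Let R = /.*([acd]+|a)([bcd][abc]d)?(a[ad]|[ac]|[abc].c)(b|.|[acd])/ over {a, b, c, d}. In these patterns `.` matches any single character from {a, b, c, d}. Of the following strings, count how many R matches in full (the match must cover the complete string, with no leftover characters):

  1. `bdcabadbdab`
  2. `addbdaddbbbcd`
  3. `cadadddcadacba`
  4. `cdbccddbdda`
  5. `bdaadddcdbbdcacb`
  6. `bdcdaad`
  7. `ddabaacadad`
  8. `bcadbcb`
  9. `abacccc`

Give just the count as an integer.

1. `bdcabadbdab` → match
2 → no match
3 → no match
4. `cdbccddbdda` → no match
5 → match
6. `bdcdaad` → match
7. `ddabaacadad` → match
8. `bcadbcb` → no match
9. `abacccc` → match
Total matched: 5

5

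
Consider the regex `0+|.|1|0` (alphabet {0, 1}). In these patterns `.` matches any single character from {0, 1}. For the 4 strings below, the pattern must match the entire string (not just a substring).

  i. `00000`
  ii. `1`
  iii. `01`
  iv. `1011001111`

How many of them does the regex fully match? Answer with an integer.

2

i → match
ii → match
iii → no match
iv → no match
Total matched: 2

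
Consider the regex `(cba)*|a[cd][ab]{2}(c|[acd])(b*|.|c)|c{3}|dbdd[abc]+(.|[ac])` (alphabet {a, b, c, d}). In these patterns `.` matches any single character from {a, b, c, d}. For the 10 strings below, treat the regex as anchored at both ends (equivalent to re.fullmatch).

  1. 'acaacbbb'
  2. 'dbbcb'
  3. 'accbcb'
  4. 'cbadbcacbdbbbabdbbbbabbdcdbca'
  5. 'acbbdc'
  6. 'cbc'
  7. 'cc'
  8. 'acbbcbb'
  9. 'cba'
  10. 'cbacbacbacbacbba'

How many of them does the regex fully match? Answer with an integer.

1. 'acaacbbb' → match
2. 'dbbcb' → no match
3. 'accbcb' → no match
4 → no match
5. 'acbbdc' → match
6. 'cbc' → no match
7. 'cc' → no match
8. 'acbbcbb' → match
9. 'cba' → match
10 → no match
Total matched: 4

4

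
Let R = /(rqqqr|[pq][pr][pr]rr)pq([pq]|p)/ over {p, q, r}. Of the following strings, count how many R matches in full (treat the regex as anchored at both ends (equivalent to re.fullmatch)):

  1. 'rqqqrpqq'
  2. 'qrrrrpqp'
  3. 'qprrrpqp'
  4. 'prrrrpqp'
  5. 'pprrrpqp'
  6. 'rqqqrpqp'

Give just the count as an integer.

6

1 → match
2 → match
3 → match
4 → match
5 → match
6 → match
Total matched: 6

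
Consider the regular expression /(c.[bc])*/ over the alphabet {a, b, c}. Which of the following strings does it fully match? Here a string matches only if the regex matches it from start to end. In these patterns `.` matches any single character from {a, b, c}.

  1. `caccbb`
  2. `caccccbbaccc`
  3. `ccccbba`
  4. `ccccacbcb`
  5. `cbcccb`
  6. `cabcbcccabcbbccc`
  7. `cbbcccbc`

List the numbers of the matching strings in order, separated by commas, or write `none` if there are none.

1 → match
2 → no match
3 → no match
4 → no match
5 → match
6 → no match
7 → no match

1, 5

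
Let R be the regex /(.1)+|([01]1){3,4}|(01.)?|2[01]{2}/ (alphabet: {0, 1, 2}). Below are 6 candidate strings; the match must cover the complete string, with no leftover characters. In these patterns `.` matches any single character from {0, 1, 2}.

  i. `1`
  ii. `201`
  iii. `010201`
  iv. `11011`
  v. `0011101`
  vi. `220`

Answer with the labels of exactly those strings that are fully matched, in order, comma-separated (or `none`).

ii

i. `1` → no match
ii. `201` → match
iii. `010201` → no match
iv. `11011` → no match
v. `0011101` → no match
vi. `220` → no match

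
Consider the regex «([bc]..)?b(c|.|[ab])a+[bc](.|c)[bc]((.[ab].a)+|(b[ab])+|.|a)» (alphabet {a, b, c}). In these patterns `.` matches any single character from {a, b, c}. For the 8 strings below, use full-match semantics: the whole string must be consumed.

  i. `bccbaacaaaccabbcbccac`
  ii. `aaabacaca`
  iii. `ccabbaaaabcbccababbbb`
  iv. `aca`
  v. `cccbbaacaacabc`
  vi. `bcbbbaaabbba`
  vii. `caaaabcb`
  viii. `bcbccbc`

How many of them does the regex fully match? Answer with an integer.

i → no match
ii → no match
iii → no match
iv → no match
v → no match
vi → match
vii → no match
viii → no match
Total matched: 1

1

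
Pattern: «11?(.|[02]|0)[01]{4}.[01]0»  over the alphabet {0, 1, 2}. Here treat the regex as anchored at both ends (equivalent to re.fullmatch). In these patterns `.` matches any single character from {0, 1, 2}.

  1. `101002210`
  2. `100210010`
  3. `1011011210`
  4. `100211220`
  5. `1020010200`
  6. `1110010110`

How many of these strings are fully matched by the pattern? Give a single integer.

1

1 → no match
2 → no match
3 → no match
4 → no match
5 → no match
6 → match
Total matched: 1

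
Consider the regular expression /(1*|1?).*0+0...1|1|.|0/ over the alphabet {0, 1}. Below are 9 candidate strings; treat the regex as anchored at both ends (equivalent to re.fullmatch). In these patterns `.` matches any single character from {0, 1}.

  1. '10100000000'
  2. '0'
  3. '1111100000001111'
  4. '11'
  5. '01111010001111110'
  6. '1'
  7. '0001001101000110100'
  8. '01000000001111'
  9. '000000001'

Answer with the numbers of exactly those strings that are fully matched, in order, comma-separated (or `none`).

2, 3, 6, 8, 9

1. '10100000000' → no match
2. '0' → match
3 → match
4. '11' → no match
5 → no match
6. '1' → match
7 → no match
8 → match
9. '000000001' → match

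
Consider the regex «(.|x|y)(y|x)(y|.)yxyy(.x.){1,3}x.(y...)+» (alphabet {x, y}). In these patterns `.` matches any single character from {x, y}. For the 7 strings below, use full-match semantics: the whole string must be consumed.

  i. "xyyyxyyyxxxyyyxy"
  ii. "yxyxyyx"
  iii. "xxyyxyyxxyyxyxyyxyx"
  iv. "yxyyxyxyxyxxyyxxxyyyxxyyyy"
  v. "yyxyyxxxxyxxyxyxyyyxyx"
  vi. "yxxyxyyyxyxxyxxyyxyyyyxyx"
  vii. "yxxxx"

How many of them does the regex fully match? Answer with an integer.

2

i → match
ii → no match
iii → match
iv → no match
v → no match
vi → no match
vii → no match
Total matched: 2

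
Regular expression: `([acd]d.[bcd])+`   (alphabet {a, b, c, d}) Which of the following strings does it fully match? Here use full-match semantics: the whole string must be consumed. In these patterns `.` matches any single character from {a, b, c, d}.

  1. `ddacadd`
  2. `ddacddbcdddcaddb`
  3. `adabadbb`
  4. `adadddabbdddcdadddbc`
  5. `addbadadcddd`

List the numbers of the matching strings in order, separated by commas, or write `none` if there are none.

1. `ddacadd` → no match
2 → match
3. `adabadbb` → match
4 → no match
5. `addbadadcddd` → match

2, 3, 5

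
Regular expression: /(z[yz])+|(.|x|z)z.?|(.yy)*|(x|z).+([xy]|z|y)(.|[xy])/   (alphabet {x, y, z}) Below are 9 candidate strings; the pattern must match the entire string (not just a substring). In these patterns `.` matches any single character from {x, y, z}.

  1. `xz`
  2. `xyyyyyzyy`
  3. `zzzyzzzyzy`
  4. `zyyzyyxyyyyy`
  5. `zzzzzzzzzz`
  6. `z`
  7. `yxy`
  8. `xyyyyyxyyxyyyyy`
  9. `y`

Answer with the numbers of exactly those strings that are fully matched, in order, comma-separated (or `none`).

1, 2, 3, 4, 5, 8

1 → match
2 → match
3 → match
4 → match
5 → match
6 → no match
7 → no match
8 → match
9 → no match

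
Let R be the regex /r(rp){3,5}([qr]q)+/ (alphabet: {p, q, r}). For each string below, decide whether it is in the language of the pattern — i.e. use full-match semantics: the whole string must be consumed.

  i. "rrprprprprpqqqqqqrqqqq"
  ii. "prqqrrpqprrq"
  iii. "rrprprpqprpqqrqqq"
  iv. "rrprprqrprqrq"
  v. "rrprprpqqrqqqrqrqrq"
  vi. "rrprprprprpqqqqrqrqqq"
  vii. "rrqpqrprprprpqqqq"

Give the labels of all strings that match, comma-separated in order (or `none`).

v, vi

i → no match
ii → no match — must start with "rrp"
iii → no match
iv → no match
v → match
vi → match
vii → no match — must start with "rrp"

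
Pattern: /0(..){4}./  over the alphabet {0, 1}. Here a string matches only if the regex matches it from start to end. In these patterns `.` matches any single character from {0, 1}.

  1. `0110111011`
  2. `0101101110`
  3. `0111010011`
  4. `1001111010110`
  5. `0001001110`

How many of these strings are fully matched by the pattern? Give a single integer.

4

1. `0110111011` → match
2. `0101101110` → match
3. `0111010011` → match
4 → no match — must start with `0`
5. `0001001110` → match
Total matched: 4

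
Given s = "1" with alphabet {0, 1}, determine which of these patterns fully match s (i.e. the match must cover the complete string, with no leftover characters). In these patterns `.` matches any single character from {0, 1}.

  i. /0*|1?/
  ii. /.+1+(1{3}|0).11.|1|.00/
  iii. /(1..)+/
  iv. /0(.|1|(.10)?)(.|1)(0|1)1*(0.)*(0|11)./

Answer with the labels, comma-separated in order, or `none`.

i → match
ii → match
iii → no match
iv → no match — must start with "0"

i, ii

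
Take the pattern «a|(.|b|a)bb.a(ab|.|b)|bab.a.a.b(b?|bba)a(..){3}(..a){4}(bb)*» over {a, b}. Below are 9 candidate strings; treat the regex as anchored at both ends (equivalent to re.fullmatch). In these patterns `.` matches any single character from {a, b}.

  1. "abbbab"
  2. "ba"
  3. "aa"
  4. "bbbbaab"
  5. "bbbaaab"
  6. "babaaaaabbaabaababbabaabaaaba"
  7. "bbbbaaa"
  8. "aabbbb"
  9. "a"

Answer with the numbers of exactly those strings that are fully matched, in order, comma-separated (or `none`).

1, 4, 5, 6, 9

1. "abbbab" → match
2. "ba" → no match
3. "aa" → no match
4. "bbbbaab" → match
5. "bbbaaab" → match
6 → match
7. "bbbbaaa" → no match
8. "aabbbb" → no match
9. "a" → match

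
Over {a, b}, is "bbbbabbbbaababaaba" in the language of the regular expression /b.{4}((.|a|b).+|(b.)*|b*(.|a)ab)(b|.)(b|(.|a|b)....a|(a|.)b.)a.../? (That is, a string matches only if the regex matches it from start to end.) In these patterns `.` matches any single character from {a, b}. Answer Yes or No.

Yes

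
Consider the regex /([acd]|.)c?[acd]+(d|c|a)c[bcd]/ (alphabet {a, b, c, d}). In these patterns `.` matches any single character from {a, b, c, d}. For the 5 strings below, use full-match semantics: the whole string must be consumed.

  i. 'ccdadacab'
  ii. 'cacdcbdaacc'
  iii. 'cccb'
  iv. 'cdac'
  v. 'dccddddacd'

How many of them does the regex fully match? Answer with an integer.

i → no match
ii → no match
iii → no match
iv → no match
v → match
Total matched: 1

1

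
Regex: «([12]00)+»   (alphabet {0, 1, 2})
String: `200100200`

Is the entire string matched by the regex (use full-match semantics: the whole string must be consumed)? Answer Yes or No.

Yes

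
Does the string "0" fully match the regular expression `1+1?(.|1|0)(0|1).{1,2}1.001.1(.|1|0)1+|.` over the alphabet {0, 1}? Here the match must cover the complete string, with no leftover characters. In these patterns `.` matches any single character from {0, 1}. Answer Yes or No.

Yes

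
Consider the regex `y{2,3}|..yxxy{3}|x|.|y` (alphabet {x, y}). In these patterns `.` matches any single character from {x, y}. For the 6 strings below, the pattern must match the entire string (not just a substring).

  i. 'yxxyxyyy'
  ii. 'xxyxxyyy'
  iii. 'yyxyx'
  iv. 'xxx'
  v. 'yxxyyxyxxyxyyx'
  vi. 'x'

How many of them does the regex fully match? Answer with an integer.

2

i. 'yxxyxyyy' → no match
ii. 'xxyxxyyy' → match
iii. 'yyxyx' → no match
iv. 'xxx' → no match
v → no match
vi. 'x' → match
Total matched: 2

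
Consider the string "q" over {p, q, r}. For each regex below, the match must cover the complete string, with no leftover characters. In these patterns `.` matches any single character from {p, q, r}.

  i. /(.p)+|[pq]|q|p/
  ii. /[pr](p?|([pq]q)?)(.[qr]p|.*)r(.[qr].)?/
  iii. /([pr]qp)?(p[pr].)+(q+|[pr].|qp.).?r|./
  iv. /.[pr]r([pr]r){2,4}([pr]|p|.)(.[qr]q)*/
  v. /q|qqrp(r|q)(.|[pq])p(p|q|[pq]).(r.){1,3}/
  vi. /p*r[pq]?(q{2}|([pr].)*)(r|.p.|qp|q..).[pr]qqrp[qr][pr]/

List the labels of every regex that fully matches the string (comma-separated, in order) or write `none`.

i → match
ii → no match
iii → match
iv → no match
v → match
vi → no match

i, iii, v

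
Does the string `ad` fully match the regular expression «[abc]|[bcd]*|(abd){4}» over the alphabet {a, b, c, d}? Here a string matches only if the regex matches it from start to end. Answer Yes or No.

No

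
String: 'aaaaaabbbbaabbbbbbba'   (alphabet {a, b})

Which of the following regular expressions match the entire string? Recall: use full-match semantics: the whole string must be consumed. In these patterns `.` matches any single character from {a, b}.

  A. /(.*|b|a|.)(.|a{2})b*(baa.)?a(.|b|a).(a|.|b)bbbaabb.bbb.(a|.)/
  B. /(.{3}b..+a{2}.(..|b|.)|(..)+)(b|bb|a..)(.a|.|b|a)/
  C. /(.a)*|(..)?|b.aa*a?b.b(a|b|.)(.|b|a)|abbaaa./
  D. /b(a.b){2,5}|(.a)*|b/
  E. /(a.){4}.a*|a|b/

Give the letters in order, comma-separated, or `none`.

A → match
B → match
C → no match
D → no match
E → no match

A, B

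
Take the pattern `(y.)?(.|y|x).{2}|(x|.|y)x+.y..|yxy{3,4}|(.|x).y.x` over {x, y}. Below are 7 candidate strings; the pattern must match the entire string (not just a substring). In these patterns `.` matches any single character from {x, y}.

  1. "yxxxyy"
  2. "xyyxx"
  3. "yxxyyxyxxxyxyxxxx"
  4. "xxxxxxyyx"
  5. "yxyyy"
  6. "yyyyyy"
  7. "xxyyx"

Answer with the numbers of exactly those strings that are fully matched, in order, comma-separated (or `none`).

2, 4, 5, 7

1 → no match
2 → match
3 → no match
4 → match
5 → match
6 → no match
7 → match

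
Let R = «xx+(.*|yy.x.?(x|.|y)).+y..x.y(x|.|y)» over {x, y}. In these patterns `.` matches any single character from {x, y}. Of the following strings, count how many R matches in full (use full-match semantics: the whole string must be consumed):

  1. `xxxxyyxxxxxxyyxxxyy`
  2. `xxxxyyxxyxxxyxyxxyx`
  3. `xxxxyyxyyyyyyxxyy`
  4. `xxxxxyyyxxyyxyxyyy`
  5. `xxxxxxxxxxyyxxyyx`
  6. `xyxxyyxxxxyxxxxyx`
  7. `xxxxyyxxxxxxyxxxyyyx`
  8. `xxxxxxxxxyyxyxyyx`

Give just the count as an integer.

1 → match
2 → match
3 → match
4 → match
5 → match
6 → no match — must start with `xx`
7 → no match
8 → match
Total matched: 6

6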